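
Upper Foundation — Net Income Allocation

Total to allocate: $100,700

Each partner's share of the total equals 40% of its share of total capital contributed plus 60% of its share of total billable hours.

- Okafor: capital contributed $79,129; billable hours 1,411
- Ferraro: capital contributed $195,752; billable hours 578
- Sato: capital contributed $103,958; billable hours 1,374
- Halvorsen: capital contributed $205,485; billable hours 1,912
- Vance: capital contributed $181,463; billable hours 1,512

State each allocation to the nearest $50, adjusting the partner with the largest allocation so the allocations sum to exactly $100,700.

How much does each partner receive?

Capital contributed total 765,787; billable hours total 6,787.
Blended shares (40% capital contributed + 60% billable hours): Okafor 0.1661; Ferraro 0.1533; Sato 0.1758; Halvorsen 0.2764; Vance 0.2285.
Proportional shares: Okafor 16,723.31; Ferraro 15,441.99; Sato 17,699.92; Halvorsen 27,829.63; Vance 23,005.16.
After rounding ($50): Okafor $16,700; Ferraro $15,450; Sato $17,700; Halvorsen $27,850; Vance $23,000. Sum = $100,700.
Sum already equals the total — no adjustment.

Okafor: $16,700 | Ferraro: $15,450 | Sato: $17,700 | Halvorsen: $27,850 | Vance: $23,000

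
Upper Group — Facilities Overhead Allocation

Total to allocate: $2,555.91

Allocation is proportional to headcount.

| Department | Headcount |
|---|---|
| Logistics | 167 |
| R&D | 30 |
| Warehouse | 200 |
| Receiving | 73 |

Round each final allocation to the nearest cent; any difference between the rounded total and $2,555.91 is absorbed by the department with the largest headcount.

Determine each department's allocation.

Logistics: $908.16 · R&D: $163.14 · Warehouse: $1,087.63 · Receiving: $396.98

Sum of headcount: 167 + 30 + 200 + 73 = 470.
Raw shares: Logistics 908.1638; R&D 163.1432; Warehouse 1,087.6213; Receiving 396.9818.
After rounding (cent): Logistics $908.16; R&D $163.14; Warehouse $1,087.62; Receiving $396.98. Sum = $2,555.90.
Difference $2,555.91 − $2,555.90 = +$0.01 applied to largest headcount (Warehouse): Warehouse becomes $1,087.63.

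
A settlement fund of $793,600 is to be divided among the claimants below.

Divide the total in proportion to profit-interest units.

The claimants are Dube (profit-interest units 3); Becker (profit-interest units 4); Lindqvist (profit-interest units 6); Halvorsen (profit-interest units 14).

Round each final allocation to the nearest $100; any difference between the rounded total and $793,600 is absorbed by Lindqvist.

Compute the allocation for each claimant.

Dube: $88,200; Becker: $117,600; Lindqvist: $176,300; Halvorsen: $411,500

Profit-interest units total: 27.
Unrounded shares: Dube 3/27 × $793,600 = 88,177.78; Becker 4/27 × $793,600 = 117,570.37; Lindqvist 6/27 × $793,600 = 176,355.56; Halvorsen 14/27 × $793,600 = 411,496.30.
Rounded to nearest $100: Dube $88,200; Becker $117,600; Lindqvist $176,400; Halvorsen $411,500. Sum = $793,700.
Difference $793,600 − $793,700 = −$100 applied to Lindqvist: Lindqvist becomes $176,300.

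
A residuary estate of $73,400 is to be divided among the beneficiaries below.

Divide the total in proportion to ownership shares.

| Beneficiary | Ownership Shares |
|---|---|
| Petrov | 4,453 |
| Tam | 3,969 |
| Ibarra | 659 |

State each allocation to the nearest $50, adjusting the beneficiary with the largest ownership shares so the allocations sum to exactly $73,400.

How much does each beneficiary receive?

Ownership shares total: 9,081.
Proportional shares: Petrov 4,453/9,081 × $73,400 = 35,992.75; Tam 3,969/9,081 × $73,400 = 32,080.67; Ibarra 659/9,081 × $73,400 = 5,326.57.
After rounding ($50): Petrov $36,000; Tam $32,100; Ibarra $5,350. Sum = $73,450.
Difference $73,400 − $73,450 = −$50 applied to largest ownership shares (Petrov): Petrov becomes $35,950.

Petrov: $35,950; Tam: $32,100; Ibarra: $5,350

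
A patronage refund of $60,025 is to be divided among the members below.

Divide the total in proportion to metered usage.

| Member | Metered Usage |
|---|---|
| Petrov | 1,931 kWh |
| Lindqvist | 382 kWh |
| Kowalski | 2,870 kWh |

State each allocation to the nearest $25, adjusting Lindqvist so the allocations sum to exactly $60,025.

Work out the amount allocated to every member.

Petrov: $22,375; Lindqvist: $4,400; Kowalski: $33,250

Combined metered usage = 5,183.
Unrounded shares: Petrov 1,931/5,183 × $60,025 = 22,363.16; Lindqvist 382/5,183 × $60,025 = 4,423.99; Kowalski 2,870/5,183 × $60,025 = 33,237.84.
At nearest $25: Petrov $22,375; Lindqvist $4,425; Kowalski $33,250. Sum = $60,050.
Difference $60,025 − $60,050 = −$25 applied to Lindqvist: Lindqvist becomes $4,400.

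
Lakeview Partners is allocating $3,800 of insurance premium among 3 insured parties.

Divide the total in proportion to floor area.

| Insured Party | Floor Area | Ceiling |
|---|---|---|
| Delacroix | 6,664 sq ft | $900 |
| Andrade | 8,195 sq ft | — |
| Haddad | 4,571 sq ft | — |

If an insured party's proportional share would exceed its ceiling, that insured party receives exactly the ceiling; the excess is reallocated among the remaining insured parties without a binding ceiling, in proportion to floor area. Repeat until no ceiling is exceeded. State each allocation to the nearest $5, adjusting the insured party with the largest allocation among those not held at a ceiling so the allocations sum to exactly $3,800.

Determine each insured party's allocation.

Delacroix: $900 | Andrade: $1,860 | Haddad: $1,040

Combined floor area = 19,430.
Unconstrained shares: Delacroix 1,303.30; Andrade 1,602.73; Haddad 893.97.
Capped: Delacroix ($900); residual $2,900 reallocated over remaining floor area 12,766.
Remaining shares: Andrade 1,861.62 → $1,860; Haddad 1,038.38 → $1,040.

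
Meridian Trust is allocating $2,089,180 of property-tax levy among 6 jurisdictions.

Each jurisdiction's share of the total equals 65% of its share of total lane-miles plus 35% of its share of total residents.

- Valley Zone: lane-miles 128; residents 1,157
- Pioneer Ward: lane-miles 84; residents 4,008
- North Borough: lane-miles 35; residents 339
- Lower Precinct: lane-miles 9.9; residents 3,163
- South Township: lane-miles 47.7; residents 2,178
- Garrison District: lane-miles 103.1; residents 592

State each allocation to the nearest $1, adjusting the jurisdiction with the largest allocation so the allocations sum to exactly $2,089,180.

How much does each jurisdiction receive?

Valley Zone: $500,314 · Pioneer Ward: $536,035 · North Borough: $138,252 · Lower Precinct: $235,198 · South Township: $298,127 · Garrison District: $381,254

Totals — lane-miles 407.7, residents 11,437.
Combined weights (65% lane-miles + 35% residents): Valley Zone 0.2395; Pioneer Ward 0.2566; North Borough 0.0662; Lower Precinct 0.1126; South Township 0.1427; Garrison District 0.1825.
Unrounded shares: Valley Zone 500,313.97; Pioneer Ward 536,034.58; North Borough 138,251.61; Lower Precinct 235,198.11; South Township 298,127.36; Garrison District 381,254.36.
After rounding ($1): Valley Zone $500,314; Pioneer Ward $536,035; North Borough $138,252; Lower Precinct $235,198; South Township $298,127; Garrison District $381,254. Sum = $2,089,180.
Rounded total matches; no reconciliation needed.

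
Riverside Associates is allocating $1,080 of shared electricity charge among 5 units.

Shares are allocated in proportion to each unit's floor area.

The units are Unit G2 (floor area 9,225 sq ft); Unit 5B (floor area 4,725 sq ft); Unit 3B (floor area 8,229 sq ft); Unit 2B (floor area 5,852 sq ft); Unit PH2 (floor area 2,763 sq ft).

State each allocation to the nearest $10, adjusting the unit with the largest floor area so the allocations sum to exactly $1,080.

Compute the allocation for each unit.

Floor area total: 30,794.
Pro-rata amounts: Unit G2 9,225/30,794 × $1,080 = 323.54; Unit 5B 4,725/30,794 × $1,080 = 165.71; Unit 3B 8,229/30,794 × $1,080 = 288.61; Unit 2B 5,852/30,794 × $1,080 = 205.24; Unit PH2 2,763/30,794 × $1,080 = 96.90.
Rounded to nearest $10: Unit G2 $320; Unit 5B $170; Unit 3B $290; Unit 2B $210; Unit PH2 $100. Sum = $1,090.
Difference $1,080 − $1,090 = −$10 applied to largest floor area (Unit G2): Unit G2 becomes $310.

Unit G2: $310; Unit 5B: $170; Unit 3B: $290; Unit 2B: $210; Unit PH2: $100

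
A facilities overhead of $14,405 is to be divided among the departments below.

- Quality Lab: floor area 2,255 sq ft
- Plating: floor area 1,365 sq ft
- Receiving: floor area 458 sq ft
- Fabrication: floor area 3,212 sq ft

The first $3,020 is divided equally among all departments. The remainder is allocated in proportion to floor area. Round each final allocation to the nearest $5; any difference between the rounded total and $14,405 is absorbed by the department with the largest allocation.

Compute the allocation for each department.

Quality Lab: $4,275 · Plating: $2,885 · Receiving: $1,470 · Fabrication: $5,775

Equal tier: $3,020 ÷ 4 = $755 apiece.
Remainder $11,385 by floor area (total 7,290): Quality Lab 3,521.70 → $3,520; Plating 2,131.76 → $2,130; Receiving 715.27 → $715; Fabrication 5,016.27 → $5,015.
Rounding difference +$5 on remainder applied to Fabrication.
Totals: Quality Lab $755 + $3,520 = $4,275; Plating $755 + $2,130 = $2,885; Receiving $755 + $715 = $1,470; Fabrication $755 + $5,020 = $5,775.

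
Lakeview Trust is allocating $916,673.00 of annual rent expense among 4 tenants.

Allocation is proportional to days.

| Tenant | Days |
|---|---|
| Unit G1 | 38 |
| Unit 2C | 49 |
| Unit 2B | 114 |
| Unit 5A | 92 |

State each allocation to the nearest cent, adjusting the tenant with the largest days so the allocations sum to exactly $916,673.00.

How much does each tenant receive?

Total days = 38 + 49 + 114 + 92 = 293.
Unrounded shares: Unit G1 118,885.9181; Unit 2C 153,300.2628; Unit 2B 356,657.7543; Unit 5A 287,829.0648.
Rounded to nearest cent: Unit G1 $118,885.92; Unit 2C $153,300.26; Unit 2B $356,657.75; Unit 5A $287,829.06. Sum = $916,672.99.
Difference $916,673.00 − $916,672.99 = +$0.01 applied to largest days (Unit 2B): Unit 2B becomes $356,657.76.

Unit G1: $118,885.92; Unit 2C: $153,300.26; Unit 2B: $356,657.76; Unit 5A: $287,829.06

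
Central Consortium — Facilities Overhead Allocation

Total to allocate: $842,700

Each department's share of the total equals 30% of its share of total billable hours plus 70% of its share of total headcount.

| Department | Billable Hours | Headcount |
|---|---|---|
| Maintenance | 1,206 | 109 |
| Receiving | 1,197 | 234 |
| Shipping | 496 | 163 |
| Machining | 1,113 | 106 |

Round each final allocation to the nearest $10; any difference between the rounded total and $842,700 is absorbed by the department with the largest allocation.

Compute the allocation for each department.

Totals — billable hours 4,012, headcount 612.
Blended shares (30% billable hours + 70% headcount): Maintenance 0.2149; Receiving 0.3572; Shipping 0.2235; Machining 0.2045.
Pro-rata amounts: Maintenance 181,056.34; Receiving 300,973.29; Shipping 188,365.90; Machining 172,304.47.
After rounding ($10): Maintenance $181,060; Receiving $300,970; Shipping $188,370; Machining $172,300. Sum = $842,700.
Sum already equals the total — no adjustment.

Maintenance: $181,060; Receiving: $300,970; Shipping: $188,370; Machining: $172,300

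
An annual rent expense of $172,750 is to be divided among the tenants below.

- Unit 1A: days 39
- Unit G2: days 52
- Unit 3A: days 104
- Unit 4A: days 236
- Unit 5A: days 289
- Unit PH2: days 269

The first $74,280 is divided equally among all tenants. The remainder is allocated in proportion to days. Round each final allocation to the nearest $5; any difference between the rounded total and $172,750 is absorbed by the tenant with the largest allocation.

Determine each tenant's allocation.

First tranche $74,280 split equally: $12,380 each.
Remainder $98,470 by days (total 989): Unit 1A 3,883.04 → $3,885; Unit G2 5,177.39 → $5,175; Unit 3A 10,354.78 → $10,355; Unit 4A 23,497.39 → $23,495; Unit 5A 28,774.35 → $28,775; Unit PH2 26,783.04 → $26,785.
Totals: Unit 1A $12,380 + $3,885 = $16,265; Unit G2 $12,380 + $5,175 = $17,555; Unit 3A $12,380 + $10,355 = $22,735; Unit 4A $12,380 + $23,495 = $35,875; Unit 5A $12,380 + $28,775 = $41,155; Unit PH2 $12,380 + $26,785 = $39,165.

Unit 1A: $16,265 | Unit G2: $17,555 | Unit 3A: $22,735 | Unit 4A: $35,875 | Unit 5A: $41,155 | Unit PH2: $39,165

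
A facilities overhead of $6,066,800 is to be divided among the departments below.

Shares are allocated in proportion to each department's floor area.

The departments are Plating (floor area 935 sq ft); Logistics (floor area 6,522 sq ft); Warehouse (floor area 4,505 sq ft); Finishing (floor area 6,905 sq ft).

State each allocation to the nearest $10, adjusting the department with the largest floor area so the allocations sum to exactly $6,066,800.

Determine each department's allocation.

Plating: $300,660 | Logistics: $2,097,190 | Warehouse: $1,448,610 | Finishing: $2,220,340

Total floor area = 18,867.
Raw shares: Plating 935/18,867 × $6,066,800 = 300,655.01; Logistics 6,522/18,867 × $6,066,800 = 2,097,189.25; Warehouse 4,505/18,867 × $6,066,800 = 1,448,610.48; Finishing 6,905/18,867 × $6,066,800 = 2,220,345.26.
At nearest $10: Plating $300,660; Logistics $2,097,190; Warehouse $1,448,610; Finishing $2,220,350. Sum = $6,066,810.
Difference $6,066,800 − $6,066,810 = −$10 applied to largest floor area (Finishing): Finishing becomes $2,220,340.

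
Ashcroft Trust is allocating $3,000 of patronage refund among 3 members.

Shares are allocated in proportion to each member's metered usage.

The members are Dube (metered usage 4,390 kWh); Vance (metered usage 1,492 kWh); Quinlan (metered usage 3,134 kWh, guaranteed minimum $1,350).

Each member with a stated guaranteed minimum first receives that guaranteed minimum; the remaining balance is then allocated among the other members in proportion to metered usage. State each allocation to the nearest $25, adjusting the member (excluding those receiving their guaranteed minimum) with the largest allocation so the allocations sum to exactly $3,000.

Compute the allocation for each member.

Dube: $1,225; Vance: $425; Quinlan: $1,350

Guaranteed amounts: Quinlan $1,350. Remaining pool $1,650.
Remaining pool split over remaining metered usage 5,882: Dube 1,231.47 → $1,225; Vance 418.53 → $425.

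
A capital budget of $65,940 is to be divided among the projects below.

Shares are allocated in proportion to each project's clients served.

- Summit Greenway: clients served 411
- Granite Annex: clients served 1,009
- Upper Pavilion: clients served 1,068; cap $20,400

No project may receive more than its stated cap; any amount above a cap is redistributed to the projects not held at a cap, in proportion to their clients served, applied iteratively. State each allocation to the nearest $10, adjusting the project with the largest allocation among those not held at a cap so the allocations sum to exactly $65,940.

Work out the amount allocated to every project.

Clients served total: 2,488.
Unconstrained shares: Summit Greenway 10,892.82; Granite Annex 26,741.74; Upper Pavilion 28,305.43.
Capped: Upper Pavilion ($20,400); residual $45,540 reallocated over remaining clients served 1,420.
Shares after redistribution: Summit Greenway 13,180.94 → $13,180; Granite Annex 32,359.06 → $32,360.

Summit Greenway: $13,180 · Granite Annex: $32,360 · Upper Pavilion: $20,400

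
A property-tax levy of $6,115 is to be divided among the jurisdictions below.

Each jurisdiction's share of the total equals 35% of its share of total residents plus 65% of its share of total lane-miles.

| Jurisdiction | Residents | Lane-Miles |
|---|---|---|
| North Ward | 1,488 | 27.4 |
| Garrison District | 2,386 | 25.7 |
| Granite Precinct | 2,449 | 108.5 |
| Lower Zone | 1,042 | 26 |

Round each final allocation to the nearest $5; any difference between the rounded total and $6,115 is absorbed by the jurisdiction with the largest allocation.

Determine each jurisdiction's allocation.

North Ward: $1,015 · Garrison District: $1,240 · Granite Precinct: $3,005 · Lower Zone: $855

Totals — residents 7,365, lane-miles 187.6.
Combined weights (35% residents + 65% lane-miles): North Ward 0.1656; Garrison District 0.2024; Granite Precinct 0.4923; Lower Zone 0.1396.
Raw shares: North Ward 1,012.94; Garrison District 1,237.88; Granite Precinct 3,010.50; Lower Zone 853.67.
After rounding ($5): North Ward $1,015; Garrison District $1,240; Granite Precinct $3,010; Lower Zone $855. Sum = $6,120.
Difference $6,115 − $6,120 = −$5 applied to largest allocation (Granite Precinct): Granite Precinct becomes $3,005.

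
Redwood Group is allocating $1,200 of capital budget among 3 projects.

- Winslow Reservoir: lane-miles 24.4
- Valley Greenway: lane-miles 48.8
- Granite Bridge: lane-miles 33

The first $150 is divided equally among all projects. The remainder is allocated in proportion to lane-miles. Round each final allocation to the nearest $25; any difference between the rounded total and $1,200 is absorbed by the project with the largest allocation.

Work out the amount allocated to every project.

Winslow Reservoir: $300 | Valley Greenway: $525 | Granite Bridge: $375

Equal tier: $150 ÷ 3 = $50 apiece.
Remainder $1,050 by lane-miles (total 106.2): Winslow Reservoir 241.24 → $250; Valley Greenway 482.49 → $475; Granite Bridge 326.27 → $325.
Totals: Winslow Reservoir $50 + $250 = $300; Valley Greenway $50 + $475 = $525; Granite Bridge $50 + $325 = $375.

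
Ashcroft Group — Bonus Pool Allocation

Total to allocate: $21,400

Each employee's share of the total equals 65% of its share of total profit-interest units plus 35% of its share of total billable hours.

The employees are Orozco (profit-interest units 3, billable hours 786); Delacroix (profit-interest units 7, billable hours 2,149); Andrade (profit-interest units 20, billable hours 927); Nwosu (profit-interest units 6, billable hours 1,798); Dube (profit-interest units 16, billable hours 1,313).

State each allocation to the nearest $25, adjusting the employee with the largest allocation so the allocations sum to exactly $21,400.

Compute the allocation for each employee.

Orozco: $1,650 | Delacroix: $4,175 | Andrade: $6,350 | Nwosu: $3,525 | Dube: $5,700

Totals — profit-interest units 52, billable hours 6,973.
Combined weights (65% profit-interest units + 35% billable hours): Orozco 0.0770; Delacroix 0.1954; Andrade 0.2965; Nwosu 0.1652; Dube 0.2659.
Raw shares: Orozco 1,646.78; Delacroix 4,180.83; Andrade 6,345.73; Nwosu 3,536.31; Dube 5,690.35.
After rounding ($25): Orozco $1,650; Delacroix $4,175; Andrade $6,350; Nwosu $3,525; Dube $5,700. Sum = $21,400.
Rounded total matches; no reconciliation needed.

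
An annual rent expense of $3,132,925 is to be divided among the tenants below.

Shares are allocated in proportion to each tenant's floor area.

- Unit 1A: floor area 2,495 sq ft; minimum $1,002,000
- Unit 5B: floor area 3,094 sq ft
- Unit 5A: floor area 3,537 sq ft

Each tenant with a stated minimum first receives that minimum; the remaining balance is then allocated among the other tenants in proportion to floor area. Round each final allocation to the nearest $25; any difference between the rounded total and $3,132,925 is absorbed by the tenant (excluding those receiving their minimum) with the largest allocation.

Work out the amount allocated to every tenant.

Minimums first: Unit 1A $1,002,000. Balance $2,130,925.
Balance split over remaining floor area 6,631: Unit 5B 994,281.70 → $994,275; Unit 5A 1,136,643.30 → $1,136,650.

Unit 1A: $1,002,000; Unit 5B: $994,275; Unit 5A: $1,136,650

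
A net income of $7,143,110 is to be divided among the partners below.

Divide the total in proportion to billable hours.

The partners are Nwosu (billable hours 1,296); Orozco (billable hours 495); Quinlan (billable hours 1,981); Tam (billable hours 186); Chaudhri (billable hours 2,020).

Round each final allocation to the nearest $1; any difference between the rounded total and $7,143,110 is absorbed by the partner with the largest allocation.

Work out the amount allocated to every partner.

Nwosu: $1,548,590 · Orozco: $591,475 · Quinlan: $2,367,096 · Tam: $222,251 · Chaudhri: $2,413,698

Sum of billable hours: 5,978.
Proportional shares: Nwosu 1,296/5,978 × $7,143,110 = 1,548,589.92; Orozco 495/5,978 × $7,143,110 = 591,475.32; Quinlan 1,981/5,978 × $7,143,110 = 2,367,096.17; Tam 186/5,978 × $7,143,110 = 222,251.33; Chaudhri 2,020/5,978 × $7,143,110 = 2,413,697.26.
After rounding ($1): Nwosu $1,548,590; Orozco $591,475; Quinlan $2,367,096; Tam $222,251; Chaudhri $2,413,697. Sum = $7,143,109.
Difference $7,143,110 − $7,143,109 = +$1 applied to largest allocation (Chaudhri): Chaudhri becomes $2,413,698.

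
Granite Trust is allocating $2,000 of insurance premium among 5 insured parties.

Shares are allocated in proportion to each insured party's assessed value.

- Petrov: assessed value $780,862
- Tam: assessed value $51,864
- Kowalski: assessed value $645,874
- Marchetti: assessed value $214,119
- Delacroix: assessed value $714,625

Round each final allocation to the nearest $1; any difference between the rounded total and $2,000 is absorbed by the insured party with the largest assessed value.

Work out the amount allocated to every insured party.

Petrov: $648 · Tam: $43 · Kowalski: $537 · Marchetti: $178 · Delacroix: $594

Sum of assessed value: 2,407,344.
Pro-rata amounts: Petrov 780,862/2,407,344 × $2,000 = 648.73; Tam 51,864/2,407,344 × $2,000 = 43.09; Kowalski 645,874/2,407,344 × $2,000 = 536.59; Marchetti 214,119/2,407,344 × $2,000 = 177.89; Delacroix 714,625/2,407,344 × $2,000 = 593.70.
Rounded to nearest $1: Petrov $649; Tam $43; Kowalski $537; Marchetti $178; Delacroix $594. Sum = $2,001.
Difference $2,000 − $2,001 = −$1 applied to largest assessed value (Petrov): Petrov becomes $648.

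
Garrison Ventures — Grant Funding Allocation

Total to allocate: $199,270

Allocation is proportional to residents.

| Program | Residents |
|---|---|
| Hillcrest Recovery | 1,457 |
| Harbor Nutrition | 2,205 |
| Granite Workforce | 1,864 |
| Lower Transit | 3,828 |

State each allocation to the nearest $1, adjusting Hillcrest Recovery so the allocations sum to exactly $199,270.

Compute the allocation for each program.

Hillcrest Recovery: $31,038 | Harbor Nutrition: $46,974 | Granite Workforce: $39,709 | Lower Transit: $81,549

Sum of residents: 9,354.
Unrounded shares: Hillcrest Recovery 1,457/9,354 × $199,270 = 31,038.74; Harbor Nutrition 2,205/9,354 × $199,270 = 46,973.52; Granite Workforce 1,864/9,354 × $199,270 = 39,709.14; Lower Transit 3,828/9,354 × $199,270 = 81,548.60.
After rounding ($1): Hillcrest Recovery $31,039; Harbor Nutrition $46,974; Granite Workforce $39,709; Lower Transit $81,549. Sum = $199,271.
Difference $199,270 − $199,271 = −$1 applied to Hillcrest Recovery: Hillcrest Recovery becomes $31,038.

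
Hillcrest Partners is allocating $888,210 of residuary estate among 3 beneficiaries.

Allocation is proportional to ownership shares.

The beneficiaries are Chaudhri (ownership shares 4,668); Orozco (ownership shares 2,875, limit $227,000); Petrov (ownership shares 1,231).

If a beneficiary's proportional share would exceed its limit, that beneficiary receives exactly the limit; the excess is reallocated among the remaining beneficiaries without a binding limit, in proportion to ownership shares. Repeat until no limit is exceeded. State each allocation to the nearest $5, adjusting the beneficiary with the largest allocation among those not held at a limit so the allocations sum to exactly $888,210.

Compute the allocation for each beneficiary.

Chaudhri: $523,230; Orozco: $227,000; Petrov: $137,980

Combined ownership shares = 8,774.
Pro-rata shares before constraints: Chaudhri 472,551.21; Orozco 291,042.14; Petrov 124,616.65.
Held at cap: Orozco ($227,000); balance $661,210 reallocated over remaining ownership shares 5,899.
Shares after redistribution: Chaudhri 523,229.07 → $523,230; Petrov 137,980.93 → $137,980.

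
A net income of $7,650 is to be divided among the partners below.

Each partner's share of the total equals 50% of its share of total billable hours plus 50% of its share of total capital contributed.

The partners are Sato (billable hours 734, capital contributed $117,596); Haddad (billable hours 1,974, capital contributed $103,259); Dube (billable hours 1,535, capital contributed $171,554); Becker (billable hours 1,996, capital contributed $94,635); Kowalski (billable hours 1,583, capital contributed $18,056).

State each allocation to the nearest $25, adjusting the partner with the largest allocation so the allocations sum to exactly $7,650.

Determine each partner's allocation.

Totals — billable hours 7,822, capital contributed 505,100.
Blended shares (50% billable hours + 50% capital contributed): Sato 0.1633; Haddad 0.2284; Dube 0.2679; Becker 0.2213; Kowalski 0.1191.
Raw shares: Sato 1,249.46; Haddad 1,747.25; Dube 2,049.76; Becker 1,692.70; Kowalski 910.83.
At nearest $25: Sato $1,250; Haddad $1,750; Dube $2,050; Becker $1,700; Kowalski $900. Sum = $7,650.
Sum already equals the total — no adjustment.

Sato: $1,250 | Haddad: $1,750 | Dube: $2,050 | Becker: $1,700 | Kowalski: $900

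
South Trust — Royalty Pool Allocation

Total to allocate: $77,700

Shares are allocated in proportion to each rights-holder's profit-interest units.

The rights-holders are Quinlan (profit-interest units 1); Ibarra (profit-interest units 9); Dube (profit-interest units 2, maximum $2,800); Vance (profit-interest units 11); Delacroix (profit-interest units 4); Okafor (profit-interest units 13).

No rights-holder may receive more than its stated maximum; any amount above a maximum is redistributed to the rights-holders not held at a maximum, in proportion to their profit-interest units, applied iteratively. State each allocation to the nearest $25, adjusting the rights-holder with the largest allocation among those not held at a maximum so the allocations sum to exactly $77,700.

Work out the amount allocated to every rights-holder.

Quinlan: $1,975 · Ibarra: $17,750 · Dube: $2,800 · Vance: $21,675 · Delacroix: $7,875 · Okafor: $25,625

Sum of profit-interest units: 40.
Unconstrained shares: Quinlan 1,942.50; Ibarra 17,482.50; Dube 3,885.00; Vance 21,367.50; Delacroix 7,770.00; Okafor 25,252.50.
Cap binds for Dube ($2,800); residual $74,900 reallocated over remaining profit-interest units 38.
Redistributed shares: Quinlan 1,971.05 → $1,975; Ibarra 17,739.47 → $17,750; Vance 21,681.58 → $21,675; Delacroix 7,884.21 → $7,875; Okafor 25,623.68 → $25,625.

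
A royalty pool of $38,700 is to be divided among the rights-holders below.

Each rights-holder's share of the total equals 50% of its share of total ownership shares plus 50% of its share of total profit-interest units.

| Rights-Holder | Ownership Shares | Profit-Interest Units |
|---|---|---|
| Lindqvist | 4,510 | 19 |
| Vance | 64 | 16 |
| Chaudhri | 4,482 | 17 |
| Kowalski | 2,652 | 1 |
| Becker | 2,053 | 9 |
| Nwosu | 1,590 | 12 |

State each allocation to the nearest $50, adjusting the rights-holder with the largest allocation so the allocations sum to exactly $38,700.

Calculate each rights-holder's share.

Lindqvist: $10,650 | Vance: $4,250 | Chaudhri: $10,100 | Kowalski: $3,600 | Becker: $4,950 | Nwosu: $5,150

Totals — ownership shares 15,351, profit-interest units 74.
Composite weights (50% ownership shares + 50% profit-interest units): Lindqvist 0.2753; Vance 0.1102; Chaudhri 0.2608; Kowalski 0.0931; Becker 0.1277; Nwosu 0.1329.
Proportional shares: Lindqvist 10,653.12; Vance 4,264.46; Chaudhri 10,094.85; Kowalski 3,604.34; Becker 4,941.19; Nwosu 5,142.04.
At nearest $50: Lindqvist $10,650; Vance $4,250; Chaudhri $10,100; Kowalski $3,600; Becker $4,950; Nwosu $5,150. Sum = $38,700.
Sum already equals the total — no adjustment.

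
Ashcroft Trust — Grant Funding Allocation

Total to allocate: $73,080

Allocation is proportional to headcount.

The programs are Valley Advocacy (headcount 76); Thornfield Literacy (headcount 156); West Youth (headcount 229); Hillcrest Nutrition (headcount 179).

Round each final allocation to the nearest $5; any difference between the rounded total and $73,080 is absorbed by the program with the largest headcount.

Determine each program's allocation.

Valley Advocacy: $8,680 · Thornfield Literacy: $17,815 · West Youth: $26,145 · Hillcrest Nutrition: $20,440

Headcount total: 640.
Pro-rata amounts: Valley Advocacy 76/640 × $73,080 = 8,678.25; Thornfield Literacy 156/640 × $73,080 = 17,813.25; West Youth 229/640 × $73,080 = 26,148.94; Hillcrest Nutrition 179/640 × $73,080 = 20,439.56.
At nearest $5: Valley Advocacy $8,680; Thornfield Literacy $17,815; West Youth $26,150; Hillcrest Nutrition $20,440. Sum = $73,085.
Difference $73,080 − $73,085 = −$5 applied to largest headcount (West Youth): West Youth becomes $26,145.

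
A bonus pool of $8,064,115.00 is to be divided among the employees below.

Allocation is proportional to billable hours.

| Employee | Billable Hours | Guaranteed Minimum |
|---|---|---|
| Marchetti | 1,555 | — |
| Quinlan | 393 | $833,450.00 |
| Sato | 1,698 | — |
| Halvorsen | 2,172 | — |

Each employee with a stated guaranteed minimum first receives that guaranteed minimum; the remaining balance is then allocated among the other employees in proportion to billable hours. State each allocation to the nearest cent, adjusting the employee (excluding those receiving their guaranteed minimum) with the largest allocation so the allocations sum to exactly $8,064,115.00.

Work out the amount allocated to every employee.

Fund the minimums — Quinlan $833,450.00. Residual $7,230,665.00.
Residual split over remaining billable hours 5,425: Marchetti 2,072,568.4931 → $2,072,568.49; Sato 2,263,164.8240 → $2,263,164.82; Halvorsen 2,894,931.6829 → $2,894,931.68.
Rounding difference +$0.01 applied to Halvorsen → $2,894,931.69.

Marchetti: $2,072,568.49 | Quinlan: $833,450.00 | Sato: $2,263,164.82 | Halvorsen: $2,894,931.69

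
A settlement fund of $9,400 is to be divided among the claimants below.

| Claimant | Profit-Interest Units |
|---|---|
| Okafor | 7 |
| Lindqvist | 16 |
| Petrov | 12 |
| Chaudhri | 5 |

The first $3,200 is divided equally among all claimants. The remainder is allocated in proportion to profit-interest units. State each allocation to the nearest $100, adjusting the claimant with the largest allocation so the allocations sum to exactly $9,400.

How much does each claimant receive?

Okafor: $1,900 | Lindqvist: $3,200 | Petrov: $2,700 | Chaudhri: $1,600

First tranche $3,200 split equally: $800 each.
Remainder $6,200 by profit-interest units (total 40): Okafor 1,085.00 → $1,100; Lindqvist 2,480.00 → $2,500; Petrov 1,860.00 → $1,900; Chaudhri 775.00 → $800.
Rounding difference −$100 on remainder applied to Lindqvist.
Totals: Okafor $800 + $1,100 = $1,900; Lindqvist $800 + $2,400 = $3,200; Petrov $800 + $1,900 = $2,700; Chaudhri $800 + $800 = $1,600.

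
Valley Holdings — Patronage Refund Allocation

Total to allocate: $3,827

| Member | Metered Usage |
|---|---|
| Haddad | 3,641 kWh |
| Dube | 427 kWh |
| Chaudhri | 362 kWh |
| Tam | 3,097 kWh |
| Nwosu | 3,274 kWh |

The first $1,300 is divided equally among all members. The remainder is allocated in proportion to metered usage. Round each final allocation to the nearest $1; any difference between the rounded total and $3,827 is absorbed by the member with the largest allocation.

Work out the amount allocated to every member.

First tranche $1,300 split equally: $260 each.
Remainder $2,527 by metered usage (total 10,801): Haddad 851.85 → $852; Dube 99.90 → $100; Chaudhri 84.69 → $85; Tam 724.57 → $725; Nwosu 765.98 → $766.
Rounding difference −$1 on remainder applied to Haddad.
Totals: Haddad $260 + $851 = $1,111; Dube $260 + $100 = $360; Chaudhri $260 + $85 = $345; Tam $260 + $725 = $985; Nwosu $260 + $766 = $1,026.

Haddad: $1,111 | Dube: $360 | Chaudhri: $345 | Tam: $985 | Nwosu: $1,026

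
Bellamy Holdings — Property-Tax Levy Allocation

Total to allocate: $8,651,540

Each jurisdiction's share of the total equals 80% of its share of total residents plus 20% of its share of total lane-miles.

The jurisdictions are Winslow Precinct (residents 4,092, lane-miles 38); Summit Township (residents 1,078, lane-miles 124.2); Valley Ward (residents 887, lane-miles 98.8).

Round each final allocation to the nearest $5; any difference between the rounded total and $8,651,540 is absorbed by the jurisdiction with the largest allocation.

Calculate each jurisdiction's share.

Winslow Precinct: $4,927,780; Summit Township: $2,055,200; Valley Ward: $1,668,560

Totals — residents 6,057, lane-miles 261.
Combined weights (80% residents + 20% lane-miles): Winslow Precinct 0.5696; Summit Township 0.2376; Valley Ward 0.1929.
Unrounded shares: Winslow Precinct 4,927,781.80; Summit Township 2,055,200.41; Valley Ward 1,668,557.80.
Rounded to nearest $5: Winslow Precinct $4,927,780; Summit Township $2,055,200; Valley Ward $1,668,560. Sum = $8,651,540.
No rounding difference to absorb.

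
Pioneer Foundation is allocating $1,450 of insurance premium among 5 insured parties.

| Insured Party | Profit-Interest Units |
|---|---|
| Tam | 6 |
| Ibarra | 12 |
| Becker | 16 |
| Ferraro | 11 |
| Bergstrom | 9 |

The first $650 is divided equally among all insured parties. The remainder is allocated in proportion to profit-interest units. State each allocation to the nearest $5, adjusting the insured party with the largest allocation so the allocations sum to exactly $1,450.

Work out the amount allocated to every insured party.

Tam: $220 · Ibarra: $310 · Becker: $360 · Ferraro: $295 · Bergstrom: $265

First tranche $650 split equally: $130 each.
Remainder $800 by profit-interest units (total 54): Tam 88.89 → $90; Ibarra 177.78 → $180; Becker 237.04 → $235; Ferraro 162.96 → $165; Bergstrom 133.33 → $135.
Rounding difference −$5 on remainder applied to Becker.
Totals: Tam $130 + $90 = $220; Ibarra $130 + $180 = $310; Becker $130 + $230 = $360; Ferraro $130 + $165 = $295; Bergstrom $130 + $135 = $265.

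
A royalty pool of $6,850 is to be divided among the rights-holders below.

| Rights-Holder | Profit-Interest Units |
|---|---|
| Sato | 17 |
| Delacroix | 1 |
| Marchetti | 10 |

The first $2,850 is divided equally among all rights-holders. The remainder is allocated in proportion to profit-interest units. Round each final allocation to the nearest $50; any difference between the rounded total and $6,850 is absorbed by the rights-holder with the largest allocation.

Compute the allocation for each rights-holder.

$2,850 shared equally gives $950 per rights-holder.
Remainder $4,000 by profit-interest units (total 28): Sato 2,428.57 → $2,450; Delacroix 142.86 → $150; Marchetti 1,428.57 → $1,450.
Rounding difference −$50 on remainder applied to Sato.
Totals: Sato $950 + $2,400 = $3,350; Delacroix $950 + $150 = $1,100; Marchetti $950 + $1,450 = $2,400.

Sato: $3,350; Delacroix: $1,100; Marchetti: $2,400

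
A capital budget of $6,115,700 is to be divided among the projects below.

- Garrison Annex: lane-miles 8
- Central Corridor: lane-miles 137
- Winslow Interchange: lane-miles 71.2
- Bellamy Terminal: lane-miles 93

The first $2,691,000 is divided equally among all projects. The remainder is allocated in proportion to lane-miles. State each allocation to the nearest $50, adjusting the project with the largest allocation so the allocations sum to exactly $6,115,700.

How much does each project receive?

$2,691,000 shared equally gives $672,750 per project.
Remainder $3,424,700 by lane-miles (total 309.2): Garrison Annex 88,608.02 → $88,600; Central Corridor 1,517,412.35 → $1,517,400; Winslow Interchange 788,611.38 → $788,600; Bellamy Terminal 1,030,068.24 → $1,030,050.
Rounding difference +$50 on remainder applied to Central Corridor.
Totals: Garrison Annex $672,750 + $88,600 = $761,350; Central Corridor $672,750 + $1,517,450 = $2,190,200; Winslow Interchange $672,750 + $788,600 = $1,461,350; Bellamy Terminal $672,750 + $1,030,050 = $1,702,800.

Garrison Annex: $761,350 | Central Corridor: $2,190,200 | Winslow Interchange: $1,461,350 | Bellamy Terminal: $1,702,800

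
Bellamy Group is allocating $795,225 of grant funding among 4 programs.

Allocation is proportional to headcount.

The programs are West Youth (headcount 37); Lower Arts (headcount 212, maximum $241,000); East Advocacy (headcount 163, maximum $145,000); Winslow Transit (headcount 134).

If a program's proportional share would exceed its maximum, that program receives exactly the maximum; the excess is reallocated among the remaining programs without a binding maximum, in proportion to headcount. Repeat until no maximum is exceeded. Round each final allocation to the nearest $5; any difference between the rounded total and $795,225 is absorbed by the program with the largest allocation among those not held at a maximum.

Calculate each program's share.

Total headcount = 546.
Pro-rata shares before constraints: West Youth 53,888.87; Lower Arts 308,768.68; East Advocacy 237,402.34; Winslow Transit 195,165.11.
Held at cap: Lower Arts ($241,000), East Advocacy ($145,000); balance $409,225 reallocated over remaining headcount 171.
Redistributed shares: West Youth 88,545.76 → $88,545; Winslow Transit 320,679.24 → $320,680.

West Youth: $88,545 | Lower Arts: $241,000 | East Advocacy: $145,000 | Winslow Transit: $320,680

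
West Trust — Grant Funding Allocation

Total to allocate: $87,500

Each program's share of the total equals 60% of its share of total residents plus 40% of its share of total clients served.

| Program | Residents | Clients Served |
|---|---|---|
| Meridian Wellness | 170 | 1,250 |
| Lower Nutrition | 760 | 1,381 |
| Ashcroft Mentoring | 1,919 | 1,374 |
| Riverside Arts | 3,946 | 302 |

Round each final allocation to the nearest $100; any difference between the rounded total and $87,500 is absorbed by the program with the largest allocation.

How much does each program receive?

Residents total 6,795; clients served total 4,307.
Blended shares (60% residents + 40% clients served): Meridian Wellness 0.1311; Lower Nutrition 0.1954; Ashcroft Mentoring 0.2971; Riverside Arts 0.3765.
Unrounded shares: Meridian Wellness 11,471.35; Lower Nutrition 17,094.39; Ashcroft Mentoring 25,992.26; Riverside Arts 32,942.00.
Rounded to nearest $100: Meridian Wellness $11,500; Lower Nutrition $17,100; Ashcroft Mentoring $26,000; Riverside Arts $32,900. Sum = $87,500.
Rounded total matches; no reconciliation needed.

Meridian Wellness: $11,500 | Lower Nutrition: $17,100 | Ashcroft Mentoring: $26,000 | Riverside Arts: $32,900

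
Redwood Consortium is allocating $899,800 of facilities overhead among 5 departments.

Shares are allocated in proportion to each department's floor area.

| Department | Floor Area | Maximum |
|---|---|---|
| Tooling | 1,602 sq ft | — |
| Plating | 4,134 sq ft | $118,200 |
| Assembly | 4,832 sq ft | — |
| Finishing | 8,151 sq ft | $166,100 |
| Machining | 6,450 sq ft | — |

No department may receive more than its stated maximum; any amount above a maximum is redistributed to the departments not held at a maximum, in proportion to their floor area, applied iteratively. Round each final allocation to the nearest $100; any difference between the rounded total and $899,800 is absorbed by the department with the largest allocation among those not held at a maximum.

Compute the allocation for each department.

Floor area total: 25,169.
Pro-rata shares before constraints: Tooling 57,272.03; Plating 147,791.86; Assembly 172,745.58; Finishing 291,400.92; Machining 230,589.61.
Capped: Plating ($118,200), Finishing ($166,100); balance $615,500 reallocated over remaining floor area 12,884.
Remaining shares: Tooling 76,531.43 → $76,500; Assembly 230,836.39 → $230,800; Machining 308,132.18 → $308,100.
Rounding difference +$100 applied to Machining → $308,200.

Tooling: $76,500 · Plating: $118,200 · Assembly: $230,800 · Finishing: $166,100 · Machining: $308,200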